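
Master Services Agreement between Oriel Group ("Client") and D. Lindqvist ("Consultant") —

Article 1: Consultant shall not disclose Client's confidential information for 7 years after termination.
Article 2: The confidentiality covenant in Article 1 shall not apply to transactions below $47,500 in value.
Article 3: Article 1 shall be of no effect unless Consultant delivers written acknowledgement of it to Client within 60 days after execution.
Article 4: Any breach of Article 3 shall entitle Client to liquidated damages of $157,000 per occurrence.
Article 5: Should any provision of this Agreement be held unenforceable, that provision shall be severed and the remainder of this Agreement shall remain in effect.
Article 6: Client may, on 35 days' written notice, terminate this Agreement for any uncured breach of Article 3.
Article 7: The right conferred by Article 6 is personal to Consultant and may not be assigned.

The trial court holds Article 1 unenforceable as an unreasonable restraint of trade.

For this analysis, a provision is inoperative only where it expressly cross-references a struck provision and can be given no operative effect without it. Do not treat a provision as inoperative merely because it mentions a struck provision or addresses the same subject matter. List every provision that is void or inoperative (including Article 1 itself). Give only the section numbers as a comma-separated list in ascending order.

1, 2, 3, 4, 6, 7

Article 1 is struck. Article 2 has no operative effect of its own apart from Article 1 and is therefore inoperative. Article 3 operates only by reference to Article 1, so it falls with Article 1. Article 4 operates only by reference to Article 3, so it falls with Article 3. Article 6 has no operative effect of its own apart from Article 3 and is therefore inoperative. The only function of Article 7 is the non-assignment of Article 6, so it cannot stand once Article 6 is removed. Under the severability clause in Article 5, the remaining provisions continue in force. Only Article 5 remains in effect.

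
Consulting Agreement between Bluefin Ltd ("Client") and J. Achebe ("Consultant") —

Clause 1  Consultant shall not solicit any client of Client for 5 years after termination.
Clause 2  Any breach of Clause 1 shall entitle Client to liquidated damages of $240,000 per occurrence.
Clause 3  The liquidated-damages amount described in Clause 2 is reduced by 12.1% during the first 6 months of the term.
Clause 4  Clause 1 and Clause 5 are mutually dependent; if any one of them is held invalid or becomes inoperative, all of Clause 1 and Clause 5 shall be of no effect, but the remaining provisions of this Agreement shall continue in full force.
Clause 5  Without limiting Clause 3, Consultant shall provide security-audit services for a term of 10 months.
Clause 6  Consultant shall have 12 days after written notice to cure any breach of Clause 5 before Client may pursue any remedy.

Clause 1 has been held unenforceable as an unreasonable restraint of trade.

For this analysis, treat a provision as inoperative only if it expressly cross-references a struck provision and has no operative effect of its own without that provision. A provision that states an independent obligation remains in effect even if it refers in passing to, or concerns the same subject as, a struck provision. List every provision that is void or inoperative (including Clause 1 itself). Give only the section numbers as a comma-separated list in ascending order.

Clause 1 is struck. Clause 2 has no operative effect of its own apart from Clause 1 and is therefore inoperative. Clause 3 operates only by reference to Clause 2, so it falls with Clause 2. Clause 4 declares Clause 1 and Clause 5 mutually dependent; since one of them has fallen, all of them are of no effect. That brings down Clause 5 as well. Clause 6 in turn depends solely on a provision now struck and likewise falls. The remainder continues in force under Clause 4. Only Clause 4 remains in effect.

1, 2, 3, 5, 6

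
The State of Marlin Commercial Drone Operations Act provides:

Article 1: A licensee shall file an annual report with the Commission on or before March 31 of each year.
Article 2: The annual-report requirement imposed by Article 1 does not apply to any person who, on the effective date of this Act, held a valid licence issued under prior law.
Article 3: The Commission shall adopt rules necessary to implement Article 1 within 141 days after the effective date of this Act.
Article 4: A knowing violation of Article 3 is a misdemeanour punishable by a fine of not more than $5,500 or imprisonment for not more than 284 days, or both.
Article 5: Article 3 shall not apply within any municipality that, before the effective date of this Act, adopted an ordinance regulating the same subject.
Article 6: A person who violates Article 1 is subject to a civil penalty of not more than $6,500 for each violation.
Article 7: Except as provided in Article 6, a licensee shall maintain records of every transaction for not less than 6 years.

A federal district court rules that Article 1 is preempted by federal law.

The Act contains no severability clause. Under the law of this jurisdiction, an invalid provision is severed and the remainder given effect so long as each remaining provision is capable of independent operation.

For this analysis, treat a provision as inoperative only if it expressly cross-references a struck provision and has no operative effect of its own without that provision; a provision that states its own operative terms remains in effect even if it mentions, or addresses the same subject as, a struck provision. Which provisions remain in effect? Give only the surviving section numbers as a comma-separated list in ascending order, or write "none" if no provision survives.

7

Article 1 is struck. Article 2 has no operative effect of its own apart from Article 1 and is therefore inoperative. Article 3 has no operative effect of its own apart from Article 1 and is therefore inoperative. Article 6 merely fixes the civil penalty for violating Article 1; with Article 1 gone it has nothing to operate on and falls away. Article 4 merely fixes the criminal penalty for violating Article 3; with Article 3 gone it has nothing to operate on and falls away. Article 5 operates only by reference to Article 3, so it falls with Article 3. Article 7 mentions Article 6 but its own obligation stands independently of Article 6, so Article 7 is not affected. Under the stated default rule, only provisions that cannot operate independently fall away; the rest are enforced. Only Article 7 remains in effect.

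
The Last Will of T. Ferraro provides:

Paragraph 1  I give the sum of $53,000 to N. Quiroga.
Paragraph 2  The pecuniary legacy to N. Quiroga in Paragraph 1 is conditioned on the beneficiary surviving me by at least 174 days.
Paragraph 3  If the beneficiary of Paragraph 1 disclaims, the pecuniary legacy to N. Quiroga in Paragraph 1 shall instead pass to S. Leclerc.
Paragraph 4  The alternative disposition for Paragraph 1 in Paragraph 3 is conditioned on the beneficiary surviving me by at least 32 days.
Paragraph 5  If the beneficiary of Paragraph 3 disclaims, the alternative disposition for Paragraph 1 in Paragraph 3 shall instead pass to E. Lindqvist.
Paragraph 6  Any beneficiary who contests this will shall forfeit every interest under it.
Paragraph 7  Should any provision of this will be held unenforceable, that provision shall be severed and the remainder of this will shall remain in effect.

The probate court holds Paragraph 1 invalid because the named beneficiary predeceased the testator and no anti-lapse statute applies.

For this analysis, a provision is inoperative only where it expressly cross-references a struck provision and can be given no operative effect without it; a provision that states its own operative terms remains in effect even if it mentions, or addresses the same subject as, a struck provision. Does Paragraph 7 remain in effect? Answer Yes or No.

Yes

Paragraph 1 is struck. Paragraph 2 operates only by reference to Paragraph 1, so it falls with Paragraph 1. Paragraph 3 has no operative effect of its own apart from Paragraph 1 and is therefore inoperative. Paragraph 4 operates only by reference to Paragraph 3, so it falls with Paragraph 3. Paragraph 5 merely fixes the alternative disposition for Paragraph 3; with Paragraph 3 gone it has nothing to operate on and falls away. Paragraph 7 is a severability clause and preserves every provision that can still be given independent effect. The provisions still in force are Paragraph 6 and Paragraph 7. Paragraph 7 is among the surviving provisions, so the answer is yes.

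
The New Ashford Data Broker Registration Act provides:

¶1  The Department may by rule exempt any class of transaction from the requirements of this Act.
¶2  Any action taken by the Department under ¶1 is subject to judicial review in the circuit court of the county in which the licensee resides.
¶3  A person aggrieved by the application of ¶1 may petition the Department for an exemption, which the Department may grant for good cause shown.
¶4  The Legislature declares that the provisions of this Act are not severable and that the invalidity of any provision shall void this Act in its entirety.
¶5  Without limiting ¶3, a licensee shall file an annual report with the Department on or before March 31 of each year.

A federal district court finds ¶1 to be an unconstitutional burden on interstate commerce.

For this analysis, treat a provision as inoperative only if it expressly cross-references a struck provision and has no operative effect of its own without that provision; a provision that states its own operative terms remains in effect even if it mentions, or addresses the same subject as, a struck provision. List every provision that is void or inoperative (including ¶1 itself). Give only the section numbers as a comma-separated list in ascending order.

¶1 is struck. ¶2 merely fixes the judicial-review right for ¶1; with ¶1 gone it has nothing to operate on and falls away. ¶3 has no operative effect of its own apart from ¶1 and is therefore inoperative. ¶4 provides that the Act is not severable, so the invalidity of any one provision voids the entire Act. No provision of the Act survives.

1, 2, 3, 4, 5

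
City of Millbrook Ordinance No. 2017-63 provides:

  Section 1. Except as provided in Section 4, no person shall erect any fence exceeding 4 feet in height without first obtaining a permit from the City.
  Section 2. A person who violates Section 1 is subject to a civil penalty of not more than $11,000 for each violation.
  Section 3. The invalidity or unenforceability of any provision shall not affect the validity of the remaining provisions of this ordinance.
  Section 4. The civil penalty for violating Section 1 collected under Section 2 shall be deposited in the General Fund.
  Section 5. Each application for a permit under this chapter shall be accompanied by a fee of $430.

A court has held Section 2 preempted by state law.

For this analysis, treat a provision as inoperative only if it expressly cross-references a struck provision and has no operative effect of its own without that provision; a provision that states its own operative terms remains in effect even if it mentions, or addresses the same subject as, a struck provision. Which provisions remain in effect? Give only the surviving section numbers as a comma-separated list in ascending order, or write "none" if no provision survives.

Section 2 is struck. The whole of Section 4 is the disposition of the civil penalty for violating Section 1, defined by reference to Section 2, so Section 4 cannot stand once Section 2 is removed. Section 1 mentions Section 4 but its own obligation stands independently of Section 4, so Section 1 is not affected. Section 3 is a severability clause and preserves every provision that can still be given independent effect. The provisions still in force are Section 1, Section 3, and Section 5.

1, 3, 5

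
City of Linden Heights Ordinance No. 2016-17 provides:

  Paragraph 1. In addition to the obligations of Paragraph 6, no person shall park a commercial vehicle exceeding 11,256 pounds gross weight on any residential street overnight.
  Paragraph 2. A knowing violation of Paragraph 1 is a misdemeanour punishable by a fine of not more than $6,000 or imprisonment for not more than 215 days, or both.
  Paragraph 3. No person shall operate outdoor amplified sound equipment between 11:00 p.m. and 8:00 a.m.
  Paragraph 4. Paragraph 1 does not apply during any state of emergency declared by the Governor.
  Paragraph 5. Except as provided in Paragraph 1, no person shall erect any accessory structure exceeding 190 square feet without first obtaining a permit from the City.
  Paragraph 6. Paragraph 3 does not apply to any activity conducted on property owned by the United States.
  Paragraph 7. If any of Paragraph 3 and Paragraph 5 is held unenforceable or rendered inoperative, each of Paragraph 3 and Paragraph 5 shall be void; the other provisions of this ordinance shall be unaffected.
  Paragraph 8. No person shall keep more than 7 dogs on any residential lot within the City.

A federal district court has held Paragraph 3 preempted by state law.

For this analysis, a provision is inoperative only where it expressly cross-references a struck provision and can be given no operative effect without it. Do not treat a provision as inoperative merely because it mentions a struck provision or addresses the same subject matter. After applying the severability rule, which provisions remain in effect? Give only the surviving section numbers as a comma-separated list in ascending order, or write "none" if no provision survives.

Paragraph 3 is struck. The only function of Paragraph 6 is the public-property exemption from Paragraph 3, so it cannot stand once Paragraph 3 is removed. Although Paragraph 1 refers to Paragraph 6, its operative terms do not depend on Paragraph 6, so it remains in effect. Paragraph 7 declares Paragraph 3 and Paragraph 5 mutually dependent; since one of them has fallen, all of them are of no effect. That brings down Paragraph 5 as well. The remainder continues in force under Paragraph 7. The provisions still in force are Paragraph 1, Paragraph 2, Paragraph 4, Paragraph 7, and Paragraph 8.

1, 2, 4, 7, 8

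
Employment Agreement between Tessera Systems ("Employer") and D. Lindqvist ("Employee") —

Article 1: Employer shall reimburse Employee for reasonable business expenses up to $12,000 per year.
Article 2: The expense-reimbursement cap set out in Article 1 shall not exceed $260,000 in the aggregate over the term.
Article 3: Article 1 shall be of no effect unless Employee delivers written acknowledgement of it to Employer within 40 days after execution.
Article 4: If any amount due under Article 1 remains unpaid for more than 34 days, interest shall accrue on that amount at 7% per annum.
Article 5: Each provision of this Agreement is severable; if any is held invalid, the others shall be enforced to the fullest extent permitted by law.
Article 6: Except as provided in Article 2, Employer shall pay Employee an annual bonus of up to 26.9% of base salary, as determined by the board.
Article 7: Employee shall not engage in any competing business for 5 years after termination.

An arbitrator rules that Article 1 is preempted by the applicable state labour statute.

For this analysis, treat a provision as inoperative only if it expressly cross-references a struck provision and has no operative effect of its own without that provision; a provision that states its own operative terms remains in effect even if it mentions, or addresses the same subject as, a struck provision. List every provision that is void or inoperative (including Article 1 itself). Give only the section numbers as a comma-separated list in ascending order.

Article 1 is struck. Article 2 operates only by reference to Article 1, so it falls with Article 1. Article 3 has no operative effect of its own apart from Article 1 and is therefore inoperative. Article 4 operates only by reference to Article 1, so it falls with Article 1. Although Article 6 refers to Article 2, its operative terms do not depend on Article 2, so it remains in effect. Article 5 is a severability clause and preserves every provision that can still be given independent effect. The provisions still in force are Article 5, Article 6, and Article 7.

1, 2, 3, 4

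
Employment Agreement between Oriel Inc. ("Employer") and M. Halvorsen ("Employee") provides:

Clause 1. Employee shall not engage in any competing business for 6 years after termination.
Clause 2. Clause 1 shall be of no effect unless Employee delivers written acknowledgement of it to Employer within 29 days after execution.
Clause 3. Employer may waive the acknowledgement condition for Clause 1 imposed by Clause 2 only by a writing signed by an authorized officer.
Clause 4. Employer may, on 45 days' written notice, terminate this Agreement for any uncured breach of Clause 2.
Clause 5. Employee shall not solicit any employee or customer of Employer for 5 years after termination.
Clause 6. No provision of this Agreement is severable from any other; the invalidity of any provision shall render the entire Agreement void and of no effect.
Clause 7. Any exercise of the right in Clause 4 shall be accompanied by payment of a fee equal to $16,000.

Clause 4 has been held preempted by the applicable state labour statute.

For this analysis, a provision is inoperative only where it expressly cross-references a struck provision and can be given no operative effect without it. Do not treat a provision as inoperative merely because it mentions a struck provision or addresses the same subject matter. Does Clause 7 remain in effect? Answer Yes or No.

No

Clause 4 is struck. Clause 7 has no operative effect of its own apart from Clause 4 and is therefore inoperative. Clause 6 provides that the Agreement is not severable, so the invalidity of any one provision voids the entire Agreement. No provision of the Agreement survives. Clause 7 is among the inoperative provisions, so the answer is no.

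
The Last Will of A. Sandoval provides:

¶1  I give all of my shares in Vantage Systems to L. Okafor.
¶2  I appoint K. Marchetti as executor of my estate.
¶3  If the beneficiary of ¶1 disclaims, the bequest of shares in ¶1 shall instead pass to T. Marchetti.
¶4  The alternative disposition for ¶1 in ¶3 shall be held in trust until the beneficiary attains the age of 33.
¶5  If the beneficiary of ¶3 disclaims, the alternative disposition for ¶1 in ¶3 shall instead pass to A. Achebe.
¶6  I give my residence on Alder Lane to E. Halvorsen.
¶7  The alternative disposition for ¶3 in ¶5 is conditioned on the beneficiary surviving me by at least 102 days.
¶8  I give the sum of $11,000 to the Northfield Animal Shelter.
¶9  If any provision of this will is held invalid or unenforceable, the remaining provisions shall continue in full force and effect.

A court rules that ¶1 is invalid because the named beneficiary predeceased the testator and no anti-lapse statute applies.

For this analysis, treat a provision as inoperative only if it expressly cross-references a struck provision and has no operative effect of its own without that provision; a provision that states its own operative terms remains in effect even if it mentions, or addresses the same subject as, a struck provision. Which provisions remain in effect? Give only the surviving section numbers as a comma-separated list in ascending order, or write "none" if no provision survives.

¶1 is struck. ¶3 merely fixes the alternative disposition for ¶1; with ¶1 gone it has nothing to operate on and falls away. The only function of ¶4 is the trust for ¶3, so it cannot stand once ¶3 is removed. ¶5 operates only by reference to ¶3, so it falls with ¶3. ¶7 has no operative effect of its own apart from ¶5 and is therefore inoperative. ¶9 is a severability clause and preserves every provision that can still be given independent effect. ¶2, ¶6, ¶8, and ¶9 remain in effect.

2, 6, 8, 9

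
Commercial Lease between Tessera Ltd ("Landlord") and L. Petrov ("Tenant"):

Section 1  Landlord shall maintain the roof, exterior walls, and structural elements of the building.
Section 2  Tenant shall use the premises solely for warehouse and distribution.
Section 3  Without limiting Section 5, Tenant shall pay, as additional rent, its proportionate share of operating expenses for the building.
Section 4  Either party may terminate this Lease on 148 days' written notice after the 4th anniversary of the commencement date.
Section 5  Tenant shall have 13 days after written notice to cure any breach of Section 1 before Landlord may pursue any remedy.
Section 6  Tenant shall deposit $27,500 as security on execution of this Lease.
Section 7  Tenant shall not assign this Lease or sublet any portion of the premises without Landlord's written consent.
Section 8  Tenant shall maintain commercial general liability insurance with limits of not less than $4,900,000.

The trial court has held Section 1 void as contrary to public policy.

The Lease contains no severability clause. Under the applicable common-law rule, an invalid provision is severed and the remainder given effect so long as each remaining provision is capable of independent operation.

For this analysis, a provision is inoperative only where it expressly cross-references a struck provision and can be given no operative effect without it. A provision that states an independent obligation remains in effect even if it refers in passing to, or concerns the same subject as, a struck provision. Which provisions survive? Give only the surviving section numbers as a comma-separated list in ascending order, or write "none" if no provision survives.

2, 3, 4, 6, 7, 8

Section 1 is struck. Section 5 merely fixes the cure period for breach of Section 1; with Section 1 gone it has nothing to operate on and falls away. Although Section 3 refers to Section 5, its operative terms do not depend on Section 5, so it remains in effect. Under the stated default rule, only provisions that cannot operate independently fall away; the rest are enforced. The provisions still in force are Section 2, Section 3, Section 4, Section 6, Section 7, and Section 8.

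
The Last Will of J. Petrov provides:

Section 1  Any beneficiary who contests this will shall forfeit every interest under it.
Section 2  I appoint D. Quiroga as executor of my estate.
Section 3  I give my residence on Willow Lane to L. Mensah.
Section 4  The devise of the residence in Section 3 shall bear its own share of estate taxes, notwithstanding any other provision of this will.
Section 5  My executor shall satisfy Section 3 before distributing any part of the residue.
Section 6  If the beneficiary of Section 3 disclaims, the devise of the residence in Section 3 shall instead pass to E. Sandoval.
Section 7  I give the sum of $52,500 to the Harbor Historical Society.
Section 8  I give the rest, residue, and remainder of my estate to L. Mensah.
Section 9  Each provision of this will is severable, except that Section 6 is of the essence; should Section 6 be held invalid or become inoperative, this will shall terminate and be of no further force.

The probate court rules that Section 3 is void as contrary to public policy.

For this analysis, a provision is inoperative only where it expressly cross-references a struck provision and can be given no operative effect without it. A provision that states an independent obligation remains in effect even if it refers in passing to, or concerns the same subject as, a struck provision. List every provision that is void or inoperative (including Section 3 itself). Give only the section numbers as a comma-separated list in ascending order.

1, 2, 3, 4, 5, 6, 7, 8, 9

Section 3 is struck. Section 4 merely fixes the tax charge on Section 3; with Section 3 gone it has nothing to operate on and falls away. Section 5 merely fixes the priority direction for Section 3; with Section 3 gone it has nothing to operate on and falls away. Section 6 operates only by reference to Section 3, so it falls with Section 3. Section 9 makes Section 6 an essential term, and Section 6 has been rendered inoperative by the cascade; under Section 9, the entire will is therefore void. No provision of the will survives.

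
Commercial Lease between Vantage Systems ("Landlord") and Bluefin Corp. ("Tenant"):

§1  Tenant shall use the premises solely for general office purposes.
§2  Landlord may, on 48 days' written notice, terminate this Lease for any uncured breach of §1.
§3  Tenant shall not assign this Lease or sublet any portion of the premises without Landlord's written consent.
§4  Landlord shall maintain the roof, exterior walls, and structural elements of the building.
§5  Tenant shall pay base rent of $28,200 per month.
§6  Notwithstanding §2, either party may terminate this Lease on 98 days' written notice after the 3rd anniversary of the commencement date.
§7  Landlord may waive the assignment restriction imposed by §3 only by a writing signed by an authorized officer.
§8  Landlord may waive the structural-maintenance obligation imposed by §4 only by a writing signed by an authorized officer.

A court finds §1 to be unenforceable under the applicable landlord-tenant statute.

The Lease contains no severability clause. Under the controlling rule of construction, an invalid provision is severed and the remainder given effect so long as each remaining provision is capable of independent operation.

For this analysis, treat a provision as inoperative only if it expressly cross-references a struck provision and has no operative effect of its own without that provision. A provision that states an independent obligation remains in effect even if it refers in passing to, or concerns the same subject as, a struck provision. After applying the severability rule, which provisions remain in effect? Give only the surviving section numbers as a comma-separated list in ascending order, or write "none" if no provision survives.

§1 is struck. §2 operates only by reference to §1, so it falls with §1. §6 mentions §2 but its own obligation stands independently of §2, so §6 is not affected. With no severability clause, the stated default rule severs what cannot stand and enforces each remaining provision that can operate on its own. §3, §4, §5, §6, §7, and §8 remain in effect.

3, 4, 5, 6, 7, 8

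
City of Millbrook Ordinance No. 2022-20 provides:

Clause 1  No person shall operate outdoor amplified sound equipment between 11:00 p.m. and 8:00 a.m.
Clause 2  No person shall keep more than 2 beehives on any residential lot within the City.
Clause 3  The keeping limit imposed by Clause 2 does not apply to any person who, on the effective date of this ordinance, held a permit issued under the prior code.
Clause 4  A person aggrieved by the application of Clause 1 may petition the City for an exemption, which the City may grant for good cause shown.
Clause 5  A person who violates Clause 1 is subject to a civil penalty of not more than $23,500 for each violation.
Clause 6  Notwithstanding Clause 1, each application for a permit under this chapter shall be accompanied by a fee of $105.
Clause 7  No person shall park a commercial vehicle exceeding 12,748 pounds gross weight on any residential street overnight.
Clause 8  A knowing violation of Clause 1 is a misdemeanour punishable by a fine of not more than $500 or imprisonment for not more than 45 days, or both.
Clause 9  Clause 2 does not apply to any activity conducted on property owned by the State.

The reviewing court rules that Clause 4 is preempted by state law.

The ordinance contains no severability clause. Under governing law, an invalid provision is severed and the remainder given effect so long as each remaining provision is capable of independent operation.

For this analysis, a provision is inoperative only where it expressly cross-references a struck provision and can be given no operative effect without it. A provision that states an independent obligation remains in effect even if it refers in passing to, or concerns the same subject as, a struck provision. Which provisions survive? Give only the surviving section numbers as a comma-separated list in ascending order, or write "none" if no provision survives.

Clause 4 is struck. Nothing else in the ordinance is defined by reference to Clause 4. With no severability clause, the stated default rule severs what cannot stand and enforces each remaining provision that can operate on its own. The provisions still in force are Clause 1, Clause 2, Clause 3, Clause 5, Clause 6, Clause 7, Clause 8, and Clause 9.

1, 2, 3, 5, 6, 7, 8, 9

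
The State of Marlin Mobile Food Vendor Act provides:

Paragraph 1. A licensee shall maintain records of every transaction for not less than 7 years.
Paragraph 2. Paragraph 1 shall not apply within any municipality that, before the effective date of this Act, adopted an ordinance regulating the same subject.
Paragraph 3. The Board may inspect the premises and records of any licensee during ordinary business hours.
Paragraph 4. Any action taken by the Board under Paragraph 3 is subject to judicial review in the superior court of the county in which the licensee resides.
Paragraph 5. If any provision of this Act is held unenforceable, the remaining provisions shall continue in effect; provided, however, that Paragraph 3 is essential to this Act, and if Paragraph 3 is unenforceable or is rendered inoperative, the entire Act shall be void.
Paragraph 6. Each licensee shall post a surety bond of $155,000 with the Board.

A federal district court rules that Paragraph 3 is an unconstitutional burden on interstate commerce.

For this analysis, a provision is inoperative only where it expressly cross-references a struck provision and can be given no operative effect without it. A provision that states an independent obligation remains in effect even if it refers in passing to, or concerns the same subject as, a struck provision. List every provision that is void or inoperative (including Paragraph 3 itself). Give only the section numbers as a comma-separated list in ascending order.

1, 2, 3, 4, 5, 6

Paragraph 3 is struck. Paragraph 4 has no operative effect of its own apart from Paragraph 3 and is therefore inoperative. Paragraph 5 makes Paragraph 3 an essential term, and Paragraph 3 is the provision held invalid; under Paragraph 5, the entire Act is therefore void. No provision of the Act survives.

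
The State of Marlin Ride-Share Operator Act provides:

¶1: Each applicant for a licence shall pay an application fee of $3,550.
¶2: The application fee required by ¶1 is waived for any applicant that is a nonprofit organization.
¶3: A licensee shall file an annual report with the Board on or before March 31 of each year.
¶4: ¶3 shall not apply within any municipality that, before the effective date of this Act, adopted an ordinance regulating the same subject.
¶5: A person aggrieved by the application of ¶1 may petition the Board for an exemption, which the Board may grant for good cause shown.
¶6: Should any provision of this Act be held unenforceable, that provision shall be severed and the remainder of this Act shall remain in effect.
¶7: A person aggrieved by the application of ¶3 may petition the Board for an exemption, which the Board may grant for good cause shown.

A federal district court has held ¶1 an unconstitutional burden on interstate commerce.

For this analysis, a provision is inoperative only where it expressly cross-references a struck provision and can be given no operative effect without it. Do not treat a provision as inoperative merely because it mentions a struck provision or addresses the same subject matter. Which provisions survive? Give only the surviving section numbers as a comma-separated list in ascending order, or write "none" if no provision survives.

¶1 is struck. The whole of ¶2 is the nonprofit waiver of the application fee, defined by reference to ¶1, so ¶2 cannot stand once ¶1 is removed. The only function of ¶5 is the exemption procedure for ¶1, so it cannot stand once ¶1 is removed. Under the severability clause in ¶6, the remaining provisions continue in force. The provisions still in force are ¶3, ¶4, ¶6, and ¶7.

3, 4, 6, 7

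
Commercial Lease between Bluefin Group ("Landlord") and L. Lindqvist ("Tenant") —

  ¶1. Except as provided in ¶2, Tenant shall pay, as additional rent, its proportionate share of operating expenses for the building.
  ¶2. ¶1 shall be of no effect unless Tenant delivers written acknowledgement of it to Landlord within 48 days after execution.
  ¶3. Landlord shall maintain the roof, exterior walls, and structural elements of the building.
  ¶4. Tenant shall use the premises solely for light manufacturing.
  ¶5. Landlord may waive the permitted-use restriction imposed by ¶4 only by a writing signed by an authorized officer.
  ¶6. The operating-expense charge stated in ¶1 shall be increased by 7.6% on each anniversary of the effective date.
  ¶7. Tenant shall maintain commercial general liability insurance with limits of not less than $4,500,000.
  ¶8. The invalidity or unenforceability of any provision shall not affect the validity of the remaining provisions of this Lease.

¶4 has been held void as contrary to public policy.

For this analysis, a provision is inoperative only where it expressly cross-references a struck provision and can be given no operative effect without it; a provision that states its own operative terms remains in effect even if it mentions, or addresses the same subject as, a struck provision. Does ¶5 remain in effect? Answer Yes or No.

No

¶4 is struck. ¶5 operates only by reference to ¶4, so it falls with ¶4. ¶8 is a severability clause and preserves every provision that can still be given independent effect. ¶1, ¶2, ¶3, ¶6, ¶7, and ¶8 remain in effect. ¶5 is among the inoperative provisions, so the answer is no.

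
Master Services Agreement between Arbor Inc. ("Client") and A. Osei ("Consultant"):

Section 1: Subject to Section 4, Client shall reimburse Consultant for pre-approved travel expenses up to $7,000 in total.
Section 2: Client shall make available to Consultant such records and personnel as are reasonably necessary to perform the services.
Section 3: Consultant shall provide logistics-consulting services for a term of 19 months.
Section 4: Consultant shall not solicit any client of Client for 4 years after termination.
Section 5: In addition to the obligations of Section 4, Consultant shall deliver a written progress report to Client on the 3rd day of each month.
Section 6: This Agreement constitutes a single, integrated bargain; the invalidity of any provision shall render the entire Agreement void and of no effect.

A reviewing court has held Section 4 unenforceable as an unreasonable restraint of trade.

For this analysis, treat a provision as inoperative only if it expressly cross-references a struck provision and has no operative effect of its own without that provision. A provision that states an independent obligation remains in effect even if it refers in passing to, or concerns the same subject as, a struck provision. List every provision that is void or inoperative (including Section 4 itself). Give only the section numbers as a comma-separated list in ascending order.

Section 4 is struck. No other provision's operative terms depend on Section 4. Section 6 provides that the Agreement is not severable, so the invalidity of any one provision voids the entire Agreement. No provision of the Agreement survives.

1, 2, 3, 4, 5, 6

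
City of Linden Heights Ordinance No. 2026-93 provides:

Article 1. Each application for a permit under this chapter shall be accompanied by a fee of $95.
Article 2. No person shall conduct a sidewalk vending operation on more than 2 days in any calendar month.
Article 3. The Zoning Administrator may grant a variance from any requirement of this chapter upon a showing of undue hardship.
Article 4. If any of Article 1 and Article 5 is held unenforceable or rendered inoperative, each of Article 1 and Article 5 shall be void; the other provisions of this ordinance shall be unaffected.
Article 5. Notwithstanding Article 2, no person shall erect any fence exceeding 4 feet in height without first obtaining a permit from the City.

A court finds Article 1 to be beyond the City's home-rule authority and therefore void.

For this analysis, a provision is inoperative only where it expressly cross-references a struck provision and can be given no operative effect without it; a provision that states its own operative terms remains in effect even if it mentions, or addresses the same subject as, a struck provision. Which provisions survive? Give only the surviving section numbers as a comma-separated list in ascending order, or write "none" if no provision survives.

2, 3, 4

Article 1 is struck. Nothing else in the ordinance is defined by reference to Article 1. Article 4 declares Article 1 and Article 5 mutually dependent; since one of them has fallen, all of them are of no effect. That brings down Article 5 as well. The remainder continues in force under Article 4. Article 2, Article 3, and Article 4 remain in effect.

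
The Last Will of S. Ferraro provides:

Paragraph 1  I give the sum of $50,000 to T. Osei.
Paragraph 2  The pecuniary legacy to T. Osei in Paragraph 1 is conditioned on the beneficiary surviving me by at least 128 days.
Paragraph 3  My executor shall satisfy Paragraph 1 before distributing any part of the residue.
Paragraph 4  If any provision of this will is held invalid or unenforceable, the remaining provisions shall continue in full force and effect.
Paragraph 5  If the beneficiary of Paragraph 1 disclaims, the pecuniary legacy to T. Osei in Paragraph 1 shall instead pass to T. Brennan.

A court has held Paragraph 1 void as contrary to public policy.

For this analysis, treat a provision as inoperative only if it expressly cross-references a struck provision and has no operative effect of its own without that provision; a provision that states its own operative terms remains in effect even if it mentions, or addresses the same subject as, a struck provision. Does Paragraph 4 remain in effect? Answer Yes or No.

Paragraph 1 is struck. Paragraph 2 operates only by reference to Paragraph 1, so it falls with Paragraph 1. Paragraph 3 operates only by reference to Paragraph 1, so it falls with Paragraph 1. Paragraph 5 merely fixes the alternative disposition for Paragraph 1; with Paragraph 1 gone it has nothing to operate on and falls away. Paragraph 4 is a severability clause and preserves every provision that can still be given independent effect. Only Paragraph 4 remains in effect. Paragraph 4 is among the surviving provisions, so the answer is yes.

Yes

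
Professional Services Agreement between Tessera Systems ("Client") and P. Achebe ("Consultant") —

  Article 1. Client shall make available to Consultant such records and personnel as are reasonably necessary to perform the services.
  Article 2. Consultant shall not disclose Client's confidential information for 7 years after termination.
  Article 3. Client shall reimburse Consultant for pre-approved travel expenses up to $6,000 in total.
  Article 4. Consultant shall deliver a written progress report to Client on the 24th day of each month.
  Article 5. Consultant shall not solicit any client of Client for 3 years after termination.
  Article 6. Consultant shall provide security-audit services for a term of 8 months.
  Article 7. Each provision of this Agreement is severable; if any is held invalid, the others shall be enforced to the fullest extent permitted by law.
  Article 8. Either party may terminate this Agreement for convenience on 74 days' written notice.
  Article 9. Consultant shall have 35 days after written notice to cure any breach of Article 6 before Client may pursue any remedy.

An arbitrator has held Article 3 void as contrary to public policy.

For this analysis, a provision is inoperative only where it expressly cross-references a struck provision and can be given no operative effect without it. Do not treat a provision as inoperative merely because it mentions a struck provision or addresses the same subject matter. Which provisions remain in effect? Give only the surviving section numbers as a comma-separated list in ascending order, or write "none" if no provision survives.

1, 2, 4, 5, 6, 7, 8, 9

Article 3 is struck. Nothing else in the Agreement is defined by reference to Article 3. Article 7 is a severability clause and preserves every provision that can still be given independent effect. The provisions still in force are Article 1, Article 2, Article 4, Article 5, Article 6, Article 7, Article 8, and Article 9.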